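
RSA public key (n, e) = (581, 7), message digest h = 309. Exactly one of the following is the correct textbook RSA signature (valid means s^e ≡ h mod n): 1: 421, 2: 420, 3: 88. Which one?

1

Candidate 1: Squares mod 581: 421^1≡421, 421^2≡36, 421^4≡134; 7 = 4 + 2 + 1, so 421^7 ≡ 134·36·421 ≡ 309 (mod 581)
  → matches h = 309
Candidate 2: Squares mod 581: 420^1≡420, 420^2≡357, 420^4≡210; 7 = 4 + 2 + 1, so 420^7 ≡ 210·357·420 ≡ 105 (mod 581)
Candidate 3: Squares mod 581: 88^1≡88, 88^2≡191, 88^4≡459; 7 = 4 + 2 + 1, so 88^7 ≡ 459·191·88 ≡ 354 (mod 581)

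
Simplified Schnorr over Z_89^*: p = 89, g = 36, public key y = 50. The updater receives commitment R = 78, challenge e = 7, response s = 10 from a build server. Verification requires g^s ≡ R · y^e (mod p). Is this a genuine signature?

g^s mod p:
36^2 = 1296 ≡ 50
36^4 ≡ 50^2 = 2500 ≡ 8
36^8 ≡ 8^2 = 64
10 = 8 + 2, so 36^10 ≡ 64·50 ≡ 85 (mod 89)
R · y^e mod p:
50^2 = 2500 ≡ 8
50^4 ≡ 8^2 = 64
7 = 4 + 2 + 1, so 50^7 ≡ 64·8·50 ≡ 57 (mod 89)
78·57 = 4446 ≡ 85 (mod 89)
85 ≡ 85 (mod 89); signature holds.

genuine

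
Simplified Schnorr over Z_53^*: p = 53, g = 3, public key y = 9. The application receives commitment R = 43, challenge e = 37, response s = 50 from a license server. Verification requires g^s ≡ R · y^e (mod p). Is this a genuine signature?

g^s mod p:
3^50 mod 53 = 6
R · y^e mod p:
9^37 mod 53 = 17
43·17 = 731 ≡ 42 (mod 53)
6 ≠ 42; the check fails.

forged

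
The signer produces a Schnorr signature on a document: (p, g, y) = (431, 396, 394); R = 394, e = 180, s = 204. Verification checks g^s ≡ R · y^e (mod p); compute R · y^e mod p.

357

394^180 mod 431 = 2
R · y^e ≡ 394·2 = 788 ≡ 357 (mod 431)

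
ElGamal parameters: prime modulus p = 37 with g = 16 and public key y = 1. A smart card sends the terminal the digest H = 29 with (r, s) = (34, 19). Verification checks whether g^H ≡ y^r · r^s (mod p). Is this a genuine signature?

genuine

Left side g^H mod p:
16^2 = 256 ≡ 34
16^4 ≡ 34^2 = 1156 ≡ 9
16^8 ≡ 9^2 = 81 ≡ 7
16^16 ≡ 7^2 = 49 ≡ 12
29 = 16 + 8 + 4 + 1, so 16^29 ≡ 12·7·9·16 ≡ 34 (mod 37)
Right side y^r · r^s mod p:
1^2 = 1
1^4 ≡ 1^2 = 1
1^8 ≡ 1^2 = 1
1^16 ≡ 1^2 = 1
1^32 ≡ 1^2 = 1
34 = 32 + 2, so 1^34 ≡ 1·1 ≡ 1 (mod 37)
34^2 = 1156 ≡ 9
34^4 ≡ 9^2 = 81 ≡ 7
34^8 ≡ 7^2 = 49 ≡ 12
34^16 ≡ 12^2 = 144 ≡ 33
19 = 16 + 2 + 1, so 34^19 ≡ 33·9·34 ≡ 34 (mod 37)
1·34 = 34 ≡ 34 (mod 37)
34 ≡ 34 (mod 37), so the signature is genuine.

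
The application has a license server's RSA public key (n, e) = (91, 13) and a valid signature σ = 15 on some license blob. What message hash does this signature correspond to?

15

σ^13 mod 91 = 15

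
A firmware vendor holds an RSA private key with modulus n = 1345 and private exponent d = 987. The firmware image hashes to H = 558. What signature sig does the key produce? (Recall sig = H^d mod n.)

572

H^2 ≡ 558^2 = 311364 ≡ 669
H^4 ≡ 669^2 = 447561 ≡ 1021
H^8 ≡ 1021^2 = 1042441 ≡ 66
H^16 ≡ 66^2 = 4356 ≡ 321
H^32 ≡ 321^2 = 103041 ≡ 821
H^64 ≡ 821^2 = 674041 ≡ 196
H^128 ≡ 196^2 = 38416 ≡ 756
H^256 ≡ 756^2 = 571536 ≡ 1256
H^512 ≡ 1256^2 = 1577536 ≡ 1196
987 = 512 + 256 + 128 + 64 + 16 + 8 + 2 + 1, so H^987 ≡ 1196·1256·756·196·321·66·669·558 ≡ 572 (mod 1345)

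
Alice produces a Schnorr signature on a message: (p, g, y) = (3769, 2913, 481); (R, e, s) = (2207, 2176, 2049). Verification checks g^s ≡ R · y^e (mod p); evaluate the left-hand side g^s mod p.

Squares mod 3769: 2913^1≡2913, 2913^2≡1550, 2913^4≡1647, 2913^8≡2698, 2913^16≡1265, 2913^32≡2169, 2913^64≡849, 2913^128≡922, 2913^256≡2059, 2913^512≡3125, 2913^1024≡146, 2913^2048≡2471
2049 = 2048 + 1, so 2913^2049 ≡ 2471·2913 ≡ 3002 (mod 3769)

3002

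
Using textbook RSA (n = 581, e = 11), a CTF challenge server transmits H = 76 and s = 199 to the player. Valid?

no

s^2 ≡ 199^2 = 39601 ≡ 93
s^4 ≡ 93^2 = 8649 ≡ 515
s^8 ≡ 515^2 = 265225 ≡ 289
11 = 8 + 2 + 1, so s^11 ≡ 289·93·199 ≡ 418 (mod 581)
The recovered value 418 does not match the digest 76.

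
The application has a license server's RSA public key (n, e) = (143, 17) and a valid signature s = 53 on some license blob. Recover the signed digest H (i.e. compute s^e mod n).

s^2 ≡ 53^2 = 2809 ≡ 92
s^4 ≡ 92^2 = 8464 ≡ 27
s^8 ≡ 27^2 = 729 ≡ 14
s^16 ≡ 14^2 = 196 ≡ 53
17 = 16 + 1, so s^17 ≡ 53·53 ≡ 92 (mod 143)

92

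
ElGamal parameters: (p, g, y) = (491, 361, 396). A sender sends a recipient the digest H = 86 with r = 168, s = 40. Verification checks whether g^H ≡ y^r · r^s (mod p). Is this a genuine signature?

Left side g^H mod p:
Squares mod 491: 361^1≡361, 361^2≡206, 361^4≡210, 361^8≡401, 361^16≡244, 361^32≡125, 361^64≡404
86 = 64 + 16 + 4 + 2, so 361^86 ≡ 404·244·210·206 ≡ 403 (mod 491)
Right side y^r · r^s mod p:
Squares mod 491: 396^1≡396, 396^2≡187, 396^4≡108, 396^8≡371, 396^16≡161, 396^32≡389, 396^64≡93, 396^128≡302
168 = 128 + 32 + 8, so 396^168 ≡ 302·389·371 ≡ 232 (mod 491)
Squares mod 491: 168^1≡168, 168^2≡237, 168^4≡195, 168^8≡218, 168^16≡388, 168^32≡298
40 = 32 + 8, so 168^40 ≡ 298·218 ≡ 152 (mod 491)
232·152 = 35264 ≡ 403 (mod 491)
403 ≡ 403 (mod 491), so the signature is genuine.

genuine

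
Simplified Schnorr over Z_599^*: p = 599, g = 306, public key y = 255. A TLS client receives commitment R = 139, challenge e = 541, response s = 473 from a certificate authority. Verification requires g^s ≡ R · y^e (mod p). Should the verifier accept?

g^s mod p:
306^2 = 93636 ≡ 192
306^4 ≡ 192^2 = 36864 ≡ 325
306^8 ≡ 325^2 = 105625 ≡ 201
306^16 ≡ 201^2 = 40401 ≡ 268
306^32 ≡ 268^2 = 71824 ≡ 543
306^64 ≡ 543^2 = 294849 ≡ 141
306^128 ≡ 141^2 = 19881 ≡ 114
306^256 ≡ 114^2 = 12996 ≡ 417
473 = 256 + 128 + 64 + 16 + 8 + 1, so 306^473 ≡ 417·114·141·268·201·306 ≡ 74 (mod 599)
R · y^e mod p:
255^2 = 65025 ≡ 333
255^4 ≡ 333^2 = 110889 ≡ 74
255^8 ≡ 74^2 = 5476 ≡ 85
255^16 ≡ 85^2 = 7225 ≡ 37
255^32 ≡ 37^2 = 1369 ≡ 171
255^64 ≡ 171^2 = 29241 ≡ 489
255^128 ≡ 489^2 = 239121 ≡ 120
255^256 ≡ 120^2 = 14400 ≡ 24
255^512 ≡ 24^2 = 576
541 = 512 + 16 + 8 + 4 + 1, so 255^541 ≡ 576·37·85·74·255 ≡ 216 (mod 599)
139·216 = 30024 ≡ 74 (mod 599)
74 ≡ 74 (mod 599); signature holds.

accept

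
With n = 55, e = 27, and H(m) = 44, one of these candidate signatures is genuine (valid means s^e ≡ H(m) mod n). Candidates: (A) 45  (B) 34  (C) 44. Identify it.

Candidate A: 45^27 mod 55 = 45
Candidate B: 34^27 mod 55 = 34
Candidate C: 44^27 mod 55 = 44
  → matches H(m) = 44

C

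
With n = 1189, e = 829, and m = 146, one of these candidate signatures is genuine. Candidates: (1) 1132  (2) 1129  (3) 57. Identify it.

1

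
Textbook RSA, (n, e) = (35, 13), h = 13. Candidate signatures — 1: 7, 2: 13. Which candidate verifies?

Candidate 1: 7^2 = 49 ≡ 14; 7^4 ≡ 14^2 = 196 ≡ 21; 7^8 ≡ 21^2 = 441 ≡ 21; 13 = 8 + 4 + 1, so 7^13 ≡ 21·21·7 ≡ 7 (mod 35)
Candidate 2: 13^2 = 169 ≡ 29; 13^4 ≡ 29^2 = 841 ≡ 1; 13^8 ≡ 1^2 = 1; 13 = 8 + 4 + 1, so 13^13 ≡ 1·1·13 ≡ 13 (mod 35)
  → matches h = 13

2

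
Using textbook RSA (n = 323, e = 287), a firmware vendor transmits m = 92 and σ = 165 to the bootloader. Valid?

σ^2 ≡ 165^2 = 27225 ≡ 93
σ^4 ≡ 93^2 = 8649 ≡ 251
σ^8 ≡ 251^2 = 63001 ≡ 16
σ^16 ≡ 16^2 = 256
σ^32 ≡ 256^2 = 65536 ≡ 290
σ^64 ≡ 290^2 = 84100 ≡ 120
σ^128 ≡ 120^2 = 14400 ≡ 188
σ^256 ≡ 188^2 = 35344 ≡ 137
287 = 256 + 16 + 8 + 4 + 2 + 1, so σ^287 ≡ 137·256·16·251·93·165 ≡ 231 (mod 323)
The recovered value 231 does not match the digest 92.

no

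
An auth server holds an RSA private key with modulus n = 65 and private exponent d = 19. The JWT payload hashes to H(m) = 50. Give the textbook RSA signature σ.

15

(H(m))^2 ≡ 50^2 = 2500 ≡ 30
(H(m))^4 ≡ 30^2 = 900 ≡ 55
(H(m))^8 ≡ 55^2 = 3025 ≡ 35
(H(m))^16 ≡ 35^2 = 1225 ≡ 55
19 = 16 + 2 + 1, so (H(m))^19 ≡ 55·30·50 ≡ 15 (mod 65)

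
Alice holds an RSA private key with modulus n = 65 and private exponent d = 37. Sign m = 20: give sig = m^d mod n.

m^2 ≡ 20^2 = 400 ≡ 10
m^4 ≡ 10^2 = 100 ≡ 35
m^8 ≡ 35^2 = 1225 ≡ 55
m^16 ≡ 55^2 = 3025 ≡ 35
m^32 ≡ 35^2 = 1225 ≡ 55
37 = 32 + 4 + 1, so m^37 ≡ 55·35·20 ≡ 20 (mod 65)

20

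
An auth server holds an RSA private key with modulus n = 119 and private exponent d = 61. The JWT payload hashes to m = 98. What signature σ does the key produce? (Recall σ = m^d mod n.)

98

m^2 ≡ 98^2 = 9604 ≡ 84
m^4 ≡ 84^2 = 7056 ≡ 35
m^8 ≡ 35^2 = 1225 ≡ 35
m^16 ≡ 35^2 = 1225 ≡ 35
m^32 ≡ 35^2 = 1225 ≡ 35
61 = 32 + 16 + 8 + 4 + 1, so m^61 ≡ 35·35·35·35·98 ≡ 98 (mod 119)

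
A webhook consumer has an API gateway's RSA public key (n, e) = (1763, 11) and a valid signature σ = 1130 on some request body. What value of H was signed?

Squares mod 1763: σ^1≡1130, σ^2≡488, σ^4≡139, σ^8≡1691
11 = 8 + 2 + 1, so σ^11 ≡ 1691·488·1130 ≡ 843 (mod 1763)

843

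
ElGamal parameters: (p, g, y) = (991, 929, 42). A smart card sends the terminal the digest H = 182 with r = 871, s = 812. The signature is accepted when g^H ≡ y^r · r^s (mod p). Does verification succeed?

fails

Left side g^H mod p:
929^2 = 863041 ≡ 871
929^4 ≡ 871^2 = 758641 ≡ 526
929^8 ≡ 526^2 = 276676 ≡ 187
929^16 ≡ 187^2 = 34969 ≡ 284
929^32 ≡ 284^2 = 80656 ≡ 385
929^64 ≡ 385^2 = 148225 ≡ 566
929^128 ≡ 566^2 = 320356 ≡ 263
182 = 128 + 32 + 16 + 4 + 2, so 929^182 ≡ 263·385·284·526·871 ≡ 767 (mod 991)
Right side y^r · r^s mod p:
42^2 = 1764 ≡ 773
42^4 ≡ 773^2 = 597529 ≡ 947
42^8 ≡ 947^2 = 896809 ≡ 945
42^16 ≡ 945^2 = 893025 ≡ 134
42^32 ≡ 134^2 = 17956 ≡ 118
42^64 ≡ 118^2 = 13924 ≡ 50
42^128 ≡ 50^2 = 2500 ≡ 518
42^256 ≡ 518^2 = 268324 ≡ 754
42^512 ≡ 754^2 = 568516 ≡ 673
871 = 512 + 256 + 64 + 32 + 4 + 2 + 1, so 42^871 ≡ 673·754·50·118·947·773·42 ≡ 773 (mod 991)
871^2 = 758641 ≡ 526
871^4 ≡ 526^2 = 276676 ≡ 187
871^8 ≡ 187^2 = 34969 ≡ 284
871^16 ≡ 284^2 = 80656 ≡ 385
871^32 ≡ 385^2 = 148225 ≡ 566
871^64 ≡ 566^2 = 320356 ≡ 263
871^128 ≡ 263^2 = 69169 ≡ 790
871^256 ≡ 790^2 = 624100 ≡ 761
871^512 ≡ 761^2 = 579121 ≡ 377
812 = 512 + 256 + 32 + 8 + 4, so 871^812 ≡ 377·761·566·284·187 ≡ 290 (mod 991)
773·290 = 224170 ≡ 204 (mod 991)
767 ≠ 204, so verification fails.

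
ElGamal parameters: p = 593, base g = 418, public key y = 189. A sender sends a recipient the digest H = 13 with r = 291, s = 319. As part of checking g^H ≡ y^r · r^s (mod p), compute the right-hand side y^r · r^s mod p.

125

189^2 = 35721 ≡ 141
189^4 ≡ 141^2 = 19881 ≡ 312
189^8 ≡ 312^2 = 97344 ≡ 92
189^16 ≡ 92^2 = 8464 ≡ 162
189^32 ≡ 162^2 = 26244 ≡ 152
189^64 ≡ 152^2 = 23104 ≡ 570
189^128 ≡ 570^2 = 324900 ≡ 529
189^256 ≡ 529^2 = 279841 ≡ 538
291 = 256 + 32 + 2 + 1, so 189^291 ≡ 538·152·141·189 ≡ 309 (mod 593)
291^2 = 84681 ≡ 475
291^4 ≡ 475^2 = 225625 ≡ 285
291^8 ≡ 285^2 = 81225 ≡ 577
291^16 ≡ 577^2 = 332929 ≡ 256
291^32 ≡ 256^2 = 65536 ≡ 306
291^64 ≡ 306^2 = 93636 ≡ 535
291^128 ≡ 535^2 = 286225 ≡ 399
291^256 ≡ 399^2 = 159201 ≡ 277
319 = 256 + 32 + 16 + 8 + 4 + 2 + 1, so 291^319 ≡ 277·306·256·577·285·475·291 ≡ 10 (mod 593)
y^r · r^s ≡ 309·10 = 3090 ≡ 125 (mod 593)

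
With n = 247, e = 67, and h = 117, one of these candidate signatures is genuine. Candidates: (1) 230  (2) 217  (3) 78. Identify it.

3

Candidate 1: Squares mod 247: 230^1≡230, 230^2≡42, 230^4≡35, 230^8≡237, 230^16≡100, 230^32≡120, 230^64≡74; 67 = 64 + 2 + 1, so 230^67 ≡ 74·42·230 ≡ 22 (mod 247)
Candidate 2: Squares mod 247: 217^1≡217, 217^2≡159, 217^4≡87, 217^8≡159, 217^16≡87, 217^32≡159, 217^64≡87; 67 = 64 + 2 + 1, so 217^67 ≡ 87·159·217 ≡ 217 (mod 247)
Candidate 3: Squares mod 247: 78^1≡78, 78^2≡156, 78^4≡130, 78^8≡104, 78^16≡195, 78^32≡234, 78^64≡169; 67 = 64 + 2 + 1, so 78^67 ≡ 169·156·78 ≡ 117 (mod 247)
  → matches h = 117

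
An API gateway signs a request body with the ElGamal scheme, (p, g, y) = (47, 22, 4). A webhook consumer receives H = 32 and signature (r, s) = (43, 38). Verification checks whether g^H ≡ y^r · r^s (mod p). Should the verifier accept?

accept

Left side g^H mod p:
22^32 mod 47 = 2
Right side y^r · r^s mod p:
4^43 mod 47 = 36
43^38 mod 47 = 34
36·34 = 1224 ≡ 2 (mod 47)
2 ≡ 2 (mod 47), so the signature is genuine.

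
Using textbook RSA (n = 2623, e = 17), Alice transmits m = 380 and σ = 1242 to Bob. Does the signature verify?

σ^2 ≡ 1242^2 = 1542564 ≡ 240
σ^4 ≡ 240^2 = 57600 ≡ 2517
σ^8 ≡ 2517^2 = 6335289 ≡ 744
σ^16 ≡ 744^2 = 553536 ≡ 83
17 = 16 + 1, so σ^17 ≡ 83·1242 ≡ 789 (mod 2623)
σ^17 mod 2623 = 789, but m = 380.

does not verify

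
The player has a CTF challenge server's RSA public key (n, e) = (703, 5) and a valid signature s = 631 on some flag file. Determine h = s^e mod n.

s^2 ≡ 631^2 = 398161 ≡ 263
s^4 ≡ 263^2 = 69169 ≡ 275
5 = 4 + 1, so s^5 ≡ 275·631 ≡ 587 (mod 703)

587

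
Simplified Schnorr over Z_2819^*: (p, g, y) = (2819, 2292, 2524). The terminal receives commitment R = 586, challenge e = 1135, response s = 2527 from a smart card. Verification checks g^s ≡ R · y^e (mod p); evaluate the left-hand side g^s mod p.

389

2292^2527 mod 2819 = 389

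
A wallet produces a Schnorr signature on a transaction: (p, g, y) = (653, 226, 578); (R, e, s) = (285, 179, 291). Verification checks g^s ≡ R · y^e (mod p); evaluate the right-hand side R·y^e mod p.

255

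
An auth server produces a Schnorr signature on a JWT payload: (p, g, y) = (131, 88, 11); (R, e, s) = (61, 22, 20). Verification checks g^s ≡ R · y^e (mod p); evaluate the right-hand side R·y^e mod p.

107

11^2 = 121
11^4 ≡ 121^2 = 14641 ≡ 100
11^8 ≡ 100^2 = 10000 ≡ 44
11^16 ≡ 44^2 = 1936 ≡ 102
22 = 16 + 4 + 2, so 11^22 ≡ 102·100·121 ≡ 49 (mod 131)
R · y^e ≡ 61·49 = 2989 ≡ 107 (mod 131)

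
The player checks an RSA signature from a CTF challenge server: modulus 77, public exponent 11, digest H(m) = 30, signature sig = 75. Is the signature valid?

invalid

sig^2 ≡ 75^2 = 5625 ≡ 4
sig^4 ≡ 4^2 = 16
sig^8 ≡ 16^2 = 256 ≡ 25
11 = 8 + 2 + 1, so sig^11 ≡ 25·4·75 ≡ 31 (mod 77)
The recovered value 31 does not match the digest 30.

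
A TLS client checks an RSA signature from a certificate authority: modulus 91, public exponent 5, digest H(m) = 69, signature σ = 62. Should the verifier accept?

σ^5 mod 91 = 69
Since 69 equals the digest 69, verification succeeds.

accept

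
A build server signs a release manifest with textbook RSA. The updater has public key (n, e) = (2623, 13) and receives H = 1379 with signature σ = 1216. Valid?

no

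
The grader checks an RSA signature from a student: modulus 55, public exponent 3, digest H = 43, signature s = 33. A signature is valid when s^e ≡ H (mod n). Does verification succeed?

s^2 ≡ 33^2 = 1089 ≡ 44
3 = 2 + 1, so s^3 ≡ 44·33 ≡ 22 (mod 55)
22 ≠ 43, so verification fails.

fails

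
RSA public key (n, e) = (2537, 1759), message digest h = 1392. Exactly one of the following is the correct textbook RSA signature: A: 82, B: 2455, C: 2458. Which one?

Candidate A: Squares mod 2537: 82^1≡82, 82^2≡1650, 82^4≡299, 82^8≡606, 82^16≡1908, 82^32≡2406, 82^64≡1939, 82^128≡2424, 82^256≡84, 82^512≡1982, 82^1024≡1048; 1759 = 1024 + 512 + 128 + 64 + 16 + 8 + 4 + 2 + 1, so 82^1759 ≡ 1048·1982·2424·1939·1908·606·299·1650·82 ≡ 1145 (mod 2537)
Candidate B: Squares mod 2537: 2455^1≡2455, 2455^2≡1650, 2455^4≡299, 2455^8≡606, 2455^16≡1908, 2455^32≡2406, 2455^64≡1939, 2455^128≡2424, 2455^256≡84, 2455^512≡1982, 2455^1024≡1048; 1759 = 1024 + 512 + 128 + 64 + 16 + 8 + 4 + 2 + 1, so 2455^1759 ≡ 1048·1982·2424·1939·1908·606·299·1650·2455 ≡ 1392 (mod 2537)
  → matches h = 1392
Candidate C: Squares mod 2537: 2458^1≡2458, 2458^2≡1167, 2458^4≡2057, 2458^8≡2070, 2458^16≡2444, 2458^32≡1038, 2458^64≡1756, 2458^128≡1081, 2458^256≡1541, 2458^512≡49, 2458^1024≡2401; 1759 = 1024 + 512 + 128 + 64 + 16 + 8 + 4 + 2 + 1, so 2458^1759 ≡ 2401·49·1081·1756·2444·2070·2057·1167·2458 ≡ 1426 (mod 2537)

B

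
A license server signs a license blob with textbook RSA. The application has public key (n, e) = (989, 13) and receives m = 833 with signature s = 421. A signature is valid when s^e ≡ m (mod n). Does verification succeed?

fails

Squares mod 989: s^1≡421, s^2≡210, s^4≡584, s^8≡840
13 = 8 + 4 + 1, so s^13 ≡ 840·584·421 ≡ 802 (mod 989)
s^13 mod 989 = 802, but m = 833.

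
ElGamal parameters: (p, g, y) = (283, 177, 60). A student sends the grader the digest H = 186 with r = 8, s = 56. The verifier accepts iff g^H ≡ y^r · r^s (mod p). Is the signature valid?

Left side g^H mod p:
177^2 = 31329 ≡ 199
177^4 ≡ 199^2 = 39601 ≡ 264
177^8 ≡ 264^2 = 69696 ≡ 78
177^16 ≡ 78^2 = 6084 ≡ 141
177^32 ≡ 141^2 = 19881 ≡ 71
177^64 ≡ 71^2 = 5041 ≡ 230
177^128 ≡ 230^2 = 52900 ≡ 262
186 = 128 + 32 + 16 + 8 + 2, so 177^186 ≡ 262·71·141·78·199 ≡ 64 (mod 283)
Right side y^r · r^s mod p:
60^2 = 3600 ≡ 204
60^4 ≡ 204^2 = 41616 ≡ 15
60^8 ≡ 15^2 = 225
8^2 = 64
8^4 ≡ 64^2 = 4096 ≡ 134
8^8 ≡ 134^2 = 17956 ≡ 127
8^16 ≡ 127^2 = 16129 ≡ 281
8^32 ≡ 281^2 = 78961 ≡ 4
56 = 32 + 16 + 8, so 8^56 ≡ 4·281·127 ≡ 116 (mod 283)
225·116 = 26100 ≡ 64 (mod 283)
64 ≡ 64 (mod 283), so the signature is genuine.

valid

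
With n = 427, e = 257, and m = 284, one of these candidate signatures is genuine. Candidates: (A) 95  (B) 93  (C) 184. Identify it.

Candidate A: Squares mod 427: 95^1≡95, 95^2≡58, 95^4≡375, 95^8≡142, 95^16≡95, 95^32≡58, 95^64≡375, 95^128≡142, 95^256≡95; 257 = 256 + 1, so 95^257 ≡ 95·95 ≡ 58 (mod 427)
Candidate B: Squares mod 427: 93^1≡93, 93^2≡109, 93^4≡352, 93^8≡74, 93^16≡352, 93^32≡74, 93^64≡352, 93^128≡74, 93^256≡352; 257 = 256 + 1, so 93^257 ≡ 352·93 ≡ 284 (mod 427)
  → matches m = 284
Candidate C: Squares mod 427: 184^1≡184, 184^2≡123, 184^4≡184, 184^8≡123, 184^16≡184, 184^32≡123, 184^64≡184, 184^128≡123, 184^256≡184; 257 = 256 + 1, so 184^257 ≡ 184·184 ≡ 123 (mod 427)

B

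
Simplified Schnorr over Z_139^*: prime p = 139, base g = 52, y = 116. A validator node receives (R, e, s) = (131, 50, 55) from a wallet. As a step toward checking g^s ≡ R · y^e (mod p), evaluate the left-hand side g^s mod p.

52^2 = 2704 ≡ 63
52^4 ≡ 63^2 = 3969 ≡ 77
52^8 ≡ 77^2 = 5929 ≡ 91
52^16 ≡ 91^2 = 8281 ≡ 80
52^32 ≡ 80^2 = 6400 ≡ 6
55 = 32 + 16 + 4 + 2 + 1, so 52^55 ≡ 6·80·77·63·52 ≡ 6 (mod 139)

6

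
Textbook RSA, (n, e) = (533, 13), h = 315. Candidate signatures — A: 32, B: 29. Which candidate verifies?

Candidate A: Squares mod 533: 32^1≡32, 32^2≡491, 32^4≡165, 32^8≡42; 13 = 8 + 4 + 1, so 32^13 ≡ 42·165·32 ≡ 32 (mod 533)
Candidate B: Squares mod 533: 29^1≡29, 29^2≡308, 29^4≡523, 29^8≡100; 13 = 8 + 4 + 1, so 29^13 ≡ 100·523·29 ≡ 315 (mod 533)
  → matches h = 315

B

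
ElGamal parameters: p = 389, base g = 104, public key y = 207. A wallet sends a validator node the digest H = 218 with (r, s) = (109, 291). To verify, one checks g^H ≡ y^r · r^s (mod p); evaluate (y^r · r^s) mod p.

207^109 mod 389 = 15
109^291 mod 389 = 274
y^r · r^s ≡ 15·274 = 4110 ≡ 220 (mod 389)

220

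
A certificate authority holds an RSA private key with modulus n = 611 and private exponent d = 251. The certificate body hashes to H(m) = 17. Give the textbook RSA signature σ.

309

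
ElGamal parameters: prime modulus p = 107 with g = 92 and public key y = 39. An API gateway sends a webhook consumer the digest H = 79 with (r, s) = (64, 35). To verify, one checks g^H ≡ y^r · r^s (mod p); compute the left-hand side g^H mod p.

92^2 = 8464 ≡ 11
92^4 ≡ 11^2 = 121 ≡ 14
92^8 ≡ 14^2 = 196 ≡ 89
92^16 ≡ 89^2 = 7921 ≡ 3
92^32 ≡ 3^2 = 9
92^64 ≡ 9^2 = 81
79 = 64 + 8 + 4 + 2 + 1, so 92^79 ≡ 81·89·14·11·92 ≡ 48 (mod 107)

48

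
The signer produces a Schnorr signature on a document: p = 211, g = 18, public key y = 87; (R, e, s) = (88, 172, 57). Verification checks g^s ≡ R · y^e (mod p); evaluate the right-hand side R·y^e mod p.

27

87^2 = 7569 ≡ 184
87^4 ≡ 184^2 = 33856 ≡ 96
87^8 ≡ 96^2 = 9216 ≡ 143
87^16 ≡ 143^2 = 20449 ≡ 193
87^32 ≡ 193^2 = 37249 ≡ 113
87^64 ≡ 113^2 = 12769 ≡ 109
87^128 ≡ 109^2 = 11881 ≡ 65
172 = 128 + 32 + 8 + 4, so 87^172 ≡ 65·113·143·96 ≡ 113 (mod 211)
R · y^e ≡ 88·113 = 9944 ≡ 27 (mod 211)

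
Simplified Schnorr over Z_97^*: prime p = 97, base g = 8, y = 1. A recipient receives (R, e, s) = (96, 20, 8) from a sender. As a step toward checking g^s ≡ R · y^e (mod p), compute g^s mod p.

96

8^2 = 64
8^4 ≡ 64^2 = 4096 ≡ 22
8^8 ≡ 22^2 = 484 ≡ 96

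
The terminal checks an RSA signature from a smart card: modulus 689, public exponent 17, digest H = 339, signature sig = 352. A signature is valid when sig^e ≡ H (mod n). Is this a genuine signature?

sig^2 ≡ 352^2 = 123904 ≡ 573
sig^4 ≡ 573^2 = 328329 ≡ 365
sig^8 ≡ 365^2 = 133225 ≡ 248
sig^16 ≡ 248^2 = 61504 ≡ 183
17 = 16 + 1, so sig^17 ≡ 183·352 ≡ 339 (mod 689)
Since 339 equals the digest 339, verification succeeds.

genuine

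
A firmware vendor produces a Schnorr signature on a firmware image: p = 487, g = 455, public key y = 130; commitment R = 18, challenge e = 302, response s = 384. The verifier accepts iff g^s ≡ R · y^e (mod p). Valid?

yes

g^s mod p:
455^2 = 207025 ≡ 50
455^4 ≡ 50^2 = 2500 ≡ 65
455^8 ≡ 65^2 = 4225 ≡ 329
455^16 ≡ 329^2 = 108241 ≡ 127
455^32 ≡ 127^2 = 16129 ≡ 58
455^64 ≡ 58^2 = 3364 ≡ 442
455^128 ≡ 442^2 = 195364 ≡ 77
455^256 ≡ 77^2 = 5929 ≡ 85
384 = 256 + 128, so 455^384 ≡ 85·77 ≡ 214 (mod 487)
R · y^e mod p:
130^2 = 16900 ≡ 342
130^4 ≡ 342^2 = 116964 ≡ 84
130^8 ≡ 84^2 = 7056 ≡ 238
130^16 ≡ 238^2 = 56644 ≡ 152
130^32 ≡ 152^2 = 23104 ≡ 215
130^64 ≡ 215^2 = 46225 ≡ 447
130^128 ≡ 447^2 = 199809 ≡ 139
130^256 ≡ 139^2 = 19321 ≡ 328
302 = 256 + 32 + 8 + 4 + 2, so 130^302 ≡ 328·215·238·84·342 ≡ 66 (mod 487)
18·66 = 1188 ≡ 214 (mod 487)
214 ≡ 214 (mod 487); signature holds.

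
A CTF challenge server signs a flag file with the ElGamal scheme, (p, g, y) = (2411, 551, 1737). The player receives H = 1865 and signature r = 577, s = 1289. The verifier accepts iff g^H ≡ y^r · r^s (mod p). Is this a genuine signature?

Left side g^H mod p:
551^2 = 303601 ≡ 2226
551^4 ≡ 2226^2 = 4955076 ≡ 471
551^8 ≡ 471^2 = 221841 ≡ 29
551^16 ≡ 29^2 = 841
551^32 ≡ 841^2 = 707281 ≡ 858
551^64 ≡ 858^2 = 736164 ≡ 809
551^128 ≡ 809^2 = 654481 ≡ 1100
551^256 ≡ 1100^2 = 1210000 ≡ 2089
551^512 ≡ 2089^2 = 4363921 ≡ 11
551^1024 ≡ 11^2 = 121
1865 = 1024 + 512 + 256 + 64 + 8 + 1, so 551^1865 ≡ 121·11·2089·809·29·551 ≡ 1939 (mod 2411)
Right side y^r · r^s mod p:
1737^2 = 3017169 ≡ 1008
1737^4 ≡ 1008^2 = 1016064 ≡ 1033
1737^8 ≡ 1033^2 = 1067089 ≡ 1427
1737^16 ≡ 1427^2 = 2036329 ≡ 1445
1737^32 ≡ 1445^2 = 2088025 ≡ 99
1737^64 ≡ 99^2 = 9801 ≡ 157
1737^128 ≡ 157^2 = 24649 ≡ 539
1737^256 ≡ 539^2 = 290521 ≡ 1201
1737^512 ≡ 1201^2 = 1442401 ≡ 623
577 = 512 + 64 + 1, so 1737^577 ≡ 623·157·1737 ≡ 1770 (mod 2411)
577^2 = 332929 ≡ 211
577^4 ≡ 211^2 = 44521 ≡ 1123
577^8 ≡ 1123^2 = 1261129 ≡ 176
577^16 ≡ 176^2 = 30976 ≡ 2044
577^32 ≡ 2044^2 = 4177936 ≡ 2084
577^64 ≡ 2084^2 = 4343056 ≡ 845
577^128 ≡ 845^2 = 714025 ≡ 369
577^256 ≡ 369^2 = 136161 ≡ 1145
577^512 ≡ 1145^2 = 1311025 ≡ 1852
577^1024 ≡ 1852^2 = 3429904 ≡ 1462
1289 = 1024 + 256 + 8 + 1, so 577^1289 ≡ 1462·1145·176·577 ≡ 2250 (mod 2411)
1770·2250 = 3982500 ≡ 1939 (mod 2411)
1939 ≡ 1939 (mod 2411), so the signature is genuine.

genuine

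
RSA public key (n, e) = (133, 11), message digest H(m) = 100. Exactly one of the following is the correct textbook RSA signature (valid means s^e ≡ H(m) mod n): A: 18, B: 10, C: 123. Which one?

C

Candidate A: Squares mod 133: 18^1≡18, 18^2≡58, 18^4≡39, 18^8≡58; 11 = 8 + 2 + 1, so 18^11 ≡ 58·58·18 ≡ 37 (mod 133)
Candidate B: Squares mod 133: 10^1≡10, 10^2≡100, 10^4≡25, 10^8≡93; 11 = 8 + 2 + 1, so 10^11 ≡ 93·100·10 ≡ 33 (mod 133)
Candidate C: Squares mod 133: 123^1≡123, 123^2≡100, 123^4≡25, 123^8≡93; 11 = 8 + 2 + 1, so 123^11 ≡ 93·100·123 ≡ 100 (mod 133)
  → matches H(m) = 100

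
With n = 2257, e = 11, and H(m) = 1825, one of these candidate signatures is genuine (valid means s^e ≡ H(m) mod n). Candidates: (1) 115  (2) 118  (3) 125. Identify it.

Candidate 1: Squares mod 2257: 115^1≡115, 115^2≡1940, 115^4≡1181, 115^8≡2192; 11 = 8 + 2 + 1, so 115^11 ≡ 2192·1940·115 ≡ 1982 (mod 2257)
Candidate 2: Squares mod 2257: 118^1≡118, 118^2≡382, 118^4≡1476, 118^8≡571; 11 = 8 + 2 + 1, so 118^11 ≡ 571·382·118 ≡ 1825 (mod 2257)
  → matches H(m) = 1825
Candidate 3: Squares mod 2257: 125^1≡125, 125^2≡2083, 125^4≡935, 125^8≡766; 11 = 8 + 2 + 1, so 125^11 ≡ 766·2083·125 ≡ 674 (mod 2257)

2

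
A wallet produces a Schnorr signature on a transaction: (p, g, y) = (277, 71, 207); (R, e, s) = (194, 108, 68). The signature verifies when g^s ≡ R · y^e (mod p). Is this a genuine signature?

g^s mod p:
71^2 = 5041 ≡ 55
71^4 ≡ 55^2 = 3025 ≡ 255
71^8 ≡ 255^2 = 65025 ≡ 207
71^16 ≡ 207^2 = 42849 ≡ 191
71^32 ≡ 191^2 = 36481 ≡ 194
71^64 ≡ 194^2 = 37636 ≡ 241
68 = 64 + 4, so 71^68 ≡ 241·255 ≡ 238 (mod 277)
R · y^e mod p:
207^2 = 42849 ≡ 191
207^4 ≡ 191^2 = 36481 ≡ 194
207^8 ≡ 194^2 = 37636 ≡ 241
207^16 ≡ 241^2 = 58081 ≡ 188
207^32 ≡ 188^2 = 35344 ≡ 165
207^64 ≡ 165^2 = 27225 ≡ 79
108 = 64 + 32 + 8 + 4, so 207^108 ≡ 79·165·241·194 ≡ 164 (mod 277)
194·164 = 31816 ≡ 238 (mod 277)
238 ≡ 238 (mod 277); signature holds.

genuine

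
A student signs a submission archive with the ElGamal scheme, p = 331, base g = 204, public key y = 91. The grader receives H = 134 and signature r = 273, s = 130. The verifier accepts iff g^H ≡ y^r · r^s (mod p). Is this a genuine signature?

Left side g^H mod p:
Squares mod 331: 204^1≡204, 204^2≡241, 204^4≡156, 204^8≡173, 204^16≡139, 204^32≡123, 204^64≡234, 204^128≡141
134 = 128 + 4 + 2, so 204^134 ≡ 141·156·241 ≡ 71 (mod 331)
Right side y^r · r^s mod p:
Squares mod 331: 91^1≡91, 91^2≡6, 91^4≡36, 91^8≡303, 91^16≡122, 91^32≡320, 91^64≡121, 91^128≡77, 91^256≡302
273 = 256 + 16 + 1, so 91^273 ≡ 302·122·91 ≡ 105 (mod 331)
Squares mod 331: 273^1≡273, 273^2≡54, 273^4≡268, 273^8≡328, 273^16≡9, 273^32≡81, 273^64≡272, 273^128≡171
130 = 128 + 2, so 273^130 ≡ 171·54 ≡ 297 (mod 331)
105·297 = 31185 ≡ 71 (mod 331)
71 ≡ 71 (mod 331), so the signature is genuine.

genuine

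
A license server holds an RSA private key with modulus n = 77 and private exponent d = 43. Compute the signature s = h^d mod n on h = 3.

38

Squares mod 77: h^1≡3, h^2≡9, h^4≡4, h^8≡16, h^16≡25, h^32≡9
43 = 32 + 8 + 2 + 1, so h^43 ≡ 9·16·9·3 ≡ 38 (mod 77)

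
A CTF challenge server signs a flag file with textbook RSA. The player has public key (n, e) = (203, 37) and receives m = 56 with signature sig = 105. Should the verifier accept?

Squares mod 203: sig^1≡105, sig^2≡63, sig^4≡112, sig^8≡161, sig^16≡140, sig^32≡112
37 = 32 + 4 + 1, so sig^37 ≡ 112·112·105 ≡ 56 (mod 203)
Since 56 equals the digest 56, verification succeeds.

accept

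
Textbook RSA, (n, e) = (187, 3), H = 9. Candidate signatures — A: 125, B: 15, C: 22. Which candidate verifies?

B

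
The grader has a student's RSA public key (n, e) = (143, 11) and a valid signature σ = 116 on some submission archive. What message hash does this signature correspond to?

116

σ^2 ≡ 116^2 = 13456 ≡ 14
σ^4 ≡ 14^2 = 196 ≡ 53
σ^8 ≡ 53^2 = 2809 ≡ 92
11 = 8 + 2 + 1, so σ^11 ≡ 92·14·116 ≡ 116 (mod 143)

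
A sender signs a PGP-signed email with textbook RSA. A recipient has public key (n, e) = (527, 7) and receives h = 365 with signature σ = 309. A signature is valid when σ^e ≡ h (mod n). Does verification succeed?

Squares mod 527: σ^1≡309, σ^2≡94, σ^4≡404
7 = 4 + 2 + 1, so σ^7 ≡ 404·94·309 ≡ 402 (mod 527)
402 ≠ 365, so verification fails.

fails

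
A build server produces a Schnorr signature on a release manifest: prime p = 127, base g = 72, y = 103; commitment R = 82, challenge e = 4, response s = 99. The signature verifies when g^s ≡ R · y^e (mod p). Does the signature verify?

does not verify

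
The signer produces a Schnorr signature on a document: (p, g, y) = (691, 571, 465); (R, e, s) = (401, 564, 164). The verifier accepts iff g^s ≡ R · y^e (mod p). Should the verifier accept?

reject

g^s mod p:
571^164 mod 691 = 378
R · y^e mod p:
465^564 mod 691 = 310
401·310 = 124310 ≡ 621 (mod 691)
378 ≠ 621; the check fails.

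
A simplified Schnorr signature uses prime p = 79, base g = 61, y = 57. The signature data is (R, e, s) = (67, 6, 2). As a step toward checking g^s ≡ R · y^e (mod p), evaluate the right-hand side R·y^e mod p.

8

Squares mod 79: 57^1≡57, 57^2≡10, 57^4≡21
6 = 4 + 2, so 57^6 ≡ 21·10 ≡ 52 (mod 79)
R · y^e ≡ 67·52 = 3484 ≡ 8 (mod 79)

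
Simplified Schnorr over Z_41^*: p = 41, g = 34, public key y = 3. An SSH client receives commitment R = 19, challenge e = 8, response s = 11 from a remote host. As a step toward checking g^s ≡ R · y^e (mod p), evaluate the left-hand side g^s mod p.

19

34^2 = 1156 ≡ 8
34^4 ≡ 8^2 = 64 ≡ 23
34^8 ≡ 23^2 = 529 ≡ 37
11 = 8 + 2 + 1, so 34^11 ≡ 37·8·34 ≡ 19 (mod 41)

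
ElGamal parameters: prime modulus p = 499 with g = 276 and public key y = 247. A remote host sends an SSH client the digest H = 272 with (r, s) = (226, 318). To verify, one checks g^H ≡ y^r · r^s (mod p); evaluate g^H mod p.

387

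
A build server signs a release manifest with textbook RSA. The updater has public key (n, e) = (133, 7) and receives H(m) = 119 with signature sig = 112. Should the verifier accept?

sig^2 ≡ 112^2 = 12544 ≡ 42
sig^4 ≡ 42^2 = 1764 ≡ 35
7 = 4 + 2 + 1, so sig^7 ≡ 35·42·112 ≡ 119 (mod 133)
sig^7 mod 133 = 119 matches H(m).

accept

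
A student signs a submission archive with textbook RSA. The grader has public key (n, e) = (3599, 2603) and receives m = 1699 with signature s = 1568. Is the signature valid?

invalid

s^2603 mod 3599 = 2958
s^2603 mod 3599 = 2958, but m = 1699.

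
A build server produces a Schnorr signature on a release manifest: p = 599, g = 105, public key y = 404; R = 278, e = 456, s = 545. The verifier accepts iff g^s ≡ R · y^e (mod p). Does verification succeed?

fails

g^s mod p:
105^2 = 11025 ≡ 243
105^4 ≡ 243^2 = 59049 ≡ 347
105^8 ≡ 347^2 = 120409 ≡ 10
105^16 ≡ 10^2 = 100
105^32 ≡ 100^2 = 10000 ≡ 416
105^64 ≡ 416^2 = 173056 ≡ 544
105^128 ≡ 544^2 = 295936 ≡ 30
105^256 ≡ 30^2 = 900 ≡ 301
105^512 ≡ 301^2 = 90601 ≡ 152
545 = 512 + 32 + 1, so 105^545 ≡ 152·416·105 ≡ 44 (mod 599)
R · y^e mod p:
404^2 = 163216 ≡ 288
404^4 ≡ 288^2 = 82944 ≡ 282
404^8 ≡ 282^2 = 79524 ≡ 456
404^16 ≡ 456^2 = 207936 ≡ 83
404^32 ≡ 83^2 = 6889 ≡ 300
404^64 ≡ 300^2 = 90000 ≡ 150
404^128 ≡ 150^2 = 22500 ≡ 337
404^256 ≡ 337^2 = 113569 ≡ 358
456 = 256 + 128 + 64 + 8, so 404^456 ≡ 358·337·150·456 ≡ 5 (mod 599)
278·5 = 1390 ≡ 192 (mod 599)
44 ≠ 192; the check fails.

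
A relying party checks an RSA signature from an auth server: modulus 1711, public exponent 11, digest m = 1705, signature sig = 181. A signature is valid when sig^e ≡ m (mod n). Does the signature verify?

verifies

sig^2 ≡ 181^2 = 32761 ≡ 252
sig^4 ≡ 252^2 = 63504 ≡ 197
sig^8 ≡ 197^2 = 38809 ≡ 1167
11 = 8 + 2 + 1, so sig^11 ≡ 1167·252·181 ≡ 1705 (mod 1711)
sig^11 mod 1711 = 1705 matches m.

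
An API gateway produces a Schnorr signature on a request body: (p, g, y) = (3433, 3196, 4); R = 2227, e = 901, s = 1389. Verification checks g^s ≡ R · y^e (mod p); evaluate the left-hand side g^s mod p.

2905

3196^2 = 10214416 ≡ 1241
3196^4 ≡ 1241^2 = 1540081 ≡ 2097
3196^8 ≡ 2097^2 = 4397409 ≡ 3169
3196^16 ≡ 3169^2 = 10042561 ≡ 1036
3196^32 ≡ 1036^2 = 1073296 ≡ 2200
3196^64 ≡ 2200^2 = 4840000 ≡ 2903
3196^128 ≡ 2903^2 = 8427409 ≡ 2827
3196^256 ≡ 2827^2 = 7991929 ≡ 3338
3196^512 ≡ 3338^2 = 11142244 ≡ 2159
3196^1024 ≡ 2159^2 = 4661281 ≡ 2700
1389 = 1024 + 256 + 64 + 32 + 8 + 4 + 1, so 3196^1389 ≡ 2700·3338·2903·2200·3169·2097·3196 ≡ 2905 (mod 3433)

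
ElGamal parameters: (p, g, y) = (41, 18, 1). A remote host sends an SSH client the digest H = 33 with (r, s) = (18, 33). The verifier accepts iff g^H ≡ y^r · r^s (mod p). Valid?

yes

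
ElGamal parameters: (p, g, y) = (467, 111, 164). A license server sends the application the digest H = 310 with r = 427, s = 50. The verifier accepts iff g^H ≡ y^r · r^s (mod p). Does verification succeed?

passes

Left side g^H mod p:
Squares mod 467: 111^1≡111, 111^2≡179, 111^4≡285, 111^8≡434, 111^16≡155, 111^32≡208, 111^64≡300, 111^128≡336, 111^256≡349
310 = 256 + 32 + 16 + 4 + 2, so 111^310 ≡ 349·208·155·285·179 ≡ 422 (mod 467)
Right side y^r · r^s mod p:
Squares mod 467: 164^1≡164, 164^2≡277, 164^4≡141, 164^8≡267, 164^16≡305, 164^32≡92, 164^64≡58, 164^128≡95, 164^256≡152
427 = 256 + 128 + 32 + 8 + 2 + 1, so 164^427 ≡ 152·95·92·267·277·164 ≡ 114 (mod 467)
Squares mod 467: 427^1≡427, 427^2≡199, 427^4≡373, 427^8≡430, 427^16≡435, 427^32≡90
50 = 32 + 16 + 2, so 427^50 ≡ 90·435·199 ≡ 356 (mod 467)
114·356 = 40584 ≡ 422 (mod 467)
422 ≡ 422 (mod 467), so the signature is genuine.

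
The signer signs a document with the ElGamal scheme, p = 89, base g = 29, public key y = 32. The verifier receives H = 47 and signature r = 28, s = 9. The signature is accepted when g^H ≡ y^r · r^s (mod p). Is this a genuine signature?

Left side g^H mod p:
29^47 mod 89 = 86
Right side y^r · r^s mod p:
32^28 mod 89 = 78
28^9 mod 89 = 24
78·24 = 1872 ≡ 3 (mod 89)
86 ≠ 3, so verification fails.

forged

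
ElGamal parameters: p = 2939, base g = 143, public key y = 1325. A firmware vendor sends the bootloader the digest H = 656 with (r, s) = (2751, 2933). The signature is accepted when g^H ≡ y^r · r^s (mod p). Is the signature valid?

invalid

Left side g^H mod p:
143^2 = 20449 ≡ 2815
143^4 ≡ 2815^2 = 7924225 ≡ 681
143^8 ≡ 681^2 = 463761 ≡ 2338
143^16 ≡ 2338^2 = 5466244 ≡ 2643
143^32 ≡ 2643^2 = 6985449 ≡ 2385
143^64 ≡ 2385^2 = 5688225 ≡ 1260
143^128 ≡ 1260^2 = 1587600 ≡ 540
143^256 ≡ 540^2 = 291600 ≡ 639
143^512 ≡ 639^2 = 408321 ≡ 2739
656 = 512 + 128 + 16, so 143^656 ≡ 2739·540·2643 ≡ 497 (mod 2939)
Right side y^r · r^s mod p:
1325^2 = 1755625 ≡ 1042
1325^4 ≡ 1042^2 = 1085764 ≡ 1273
1325^8 ≡ 1273^2 = 1620529 ≡ 1140
1325^16 ≡ 1140^2 = 1299600 ≡ 562
1325^32 ≡ 562^2 = 315844 ≡ 1371
1325^64 ≡ 1371^2 = 1879641 ≡ 1620
1325^128 ≡ 1620^2 = 2624400 ≡ 2812
1325^256 ≡ 2812^2 = 7907344 ≡ 1434
1325^512 ≡ 1434^2 = 2056356 ≡ 1995
1325^1024 ≡ 1995^2 = 3980025 ≡ 619
1325^2048 ≡ 619^2 = 383161 ≡ 1091
2751 = 2048 + 512 + 128 + 32 + 16 + 8 + 4 + 2 + 1, so 1325^2751 ≡ 1091·1995·2812·1371·562·1140·1273·1042·1325 ≡ 320 (mod 2939)
2751^2 = 7568001 ≡ 76
2751^4 ≡ 76^2 = 5776 ≡ 2837
2751^8 ≡ 2837^2 = 8048569 ≡ 1587
2751^16 ≡ 1587^2 = 2518569 ≡ 2785
2751^32 ≡ 2785^2 = 7756225 ≡ 204
2751^64 ≡ 204^2 = 41616 ≡ 470
2751^128 ≡ 470^2 = 220900 ≡ 475
2751^256 ≡ 475^2 = 225625 ≡ 2261
2751^512 ≡ 2261^2 = 5112121 ≡ 1200
2751^1024 ≡ 1200^2 = 1440000 ≡ 2829
2751^2048 ≡ 2829^2 = 8003241 ≡ 344
2933 = 2048 + 512 + 256 + 64 + 32 + 16 + 4 + 1, so 2751^2933 ≡ 344·1200·2261·470·204·2785·2837·2751 ≡ 1054 (mod 2939)
320·1054 = 337280 ≡ 2234 (mod 2939)
497 ≠ 2234, so verification fails.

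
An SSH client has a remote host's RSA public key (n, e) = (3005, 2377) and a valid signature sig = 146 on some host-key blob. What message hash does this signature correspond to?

2971

sig^2377 mod 3005 = 2971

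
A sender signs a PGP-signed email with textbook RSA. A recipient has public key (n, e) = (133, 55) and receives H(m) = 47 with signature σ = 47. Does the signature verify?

verifies

Squares mod 133: σ^1≡47, σ^2≡81, σ^4≡44, σ^8≡74, σ^16≡23, σ^32≡130
55 = 32 + 16 + 4 + 2 + 1, so σ^55 ≡ 130·23·44·81·47 ≡ 47 (mod 133)
σ^55 mod 133 = 47 matches H(m).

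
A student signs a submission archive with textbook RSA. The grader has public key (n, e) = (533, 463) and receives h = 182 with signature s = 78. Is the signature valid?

s^2 ≡ 78^2 = 6084 ≡ 221
s^4 ≡ 221^2 = 48841 ≡ 338
s^8 ≡ 338^2 = 114244 ≡ 182
s^16 ≡ 182^2 = 33124 ≡ 78
s^32 ≡ 78^2 = 6084 ≡ 221
s^64 ≡ 221^2 = 48841 ≡ 338
s^128 ≡ 338^2 = 114244 ≡ 182
s^256 ≡ 182^2 = 33124 ≡ 78
463 = 256 + 128 + 64 + 8 + 4 + 2 + 1, so s^463 ≡ 78·182·338·182·338·221·78 ≡ 182 (mod 533)
182 = h, so the signature checks out.

valid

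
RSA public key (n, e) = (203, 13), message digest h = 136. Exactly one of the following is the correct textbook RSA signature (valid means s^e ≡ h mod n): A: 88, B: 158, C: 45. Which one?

C

Candidate A: 88^13 mod 203 = 88
Candidate B: 158^13 mod 203 = 67
Candidate C: 45^13 mod 203 = 136
  → matches h = 136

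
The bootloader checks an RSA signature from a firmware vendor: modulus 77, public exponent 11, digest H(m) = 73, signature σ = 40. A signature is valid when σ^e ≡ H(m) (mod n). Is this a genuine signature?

genuine

σ^2 ≡ 40^2 = 1600 ≡ 60
σ^4 ≡ 60^2 = 3600 ≡ 58
σ^8 ≡ 58^2 = 3364 ≡ 53
11 = 8 + 2 + 1, so σ^11 ≡ 53·60·40 ≡ 73 (mod 77)
σ^11 mod 77 = 73 matches H(m).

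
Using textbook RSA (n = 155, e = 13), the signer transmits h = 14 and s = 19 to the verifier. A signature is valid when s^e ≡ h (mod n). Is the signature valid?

valid

Squares mod 155: s^1≡19, s^2≡51, s^4≡121, s^8≡71
13 = 8 + 4 + 1, so s^13 ≡ 71·121·19 ≡ 14 (mod 155)
Since 14 equals the digest 14, verification succeeds.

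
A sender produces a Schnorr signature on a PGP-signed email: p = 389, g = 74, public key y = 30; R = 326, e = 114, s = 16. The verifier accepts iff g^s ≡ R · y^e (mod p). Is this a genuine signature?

g^s mod p:
74^2 = 5476 ≡ 30
74^4 ≡ 30^2 = 900 ≡ 122
74^8 ≡ 122^2 = 14884 ≡ 102
74^16 ≡ 102^2 = 10404 ≡ 290
R · y^e mod p:
30^2 = 900 ≡ 122
30^4 ≡ 122^2 = 14884 ≡ 102
30^8 ≡ 102^2 = 10404 ≡ 290
30^16 ≡ 290^2 = 84100 ≡ 76
30^32 ≡ 76^2 = 5776 ≡ 330
30^64 ≡ 330^2 = 108900 ≡ 369
114 = 64 + 32 + 16 + 2, so 30^114 ≡ 369·330·76·122 ≡ 335 (mod 389)
326·335 = 109210 ≡ 290 (mod 389)
290 ≡ 290 (mod 389); signature holds.

genuine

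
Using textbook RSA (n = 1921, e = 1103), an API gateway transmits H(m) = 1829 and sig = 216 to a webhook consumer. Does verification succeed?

sig^2 ≡ 216^2 = 46656 ≡ 552
sig^4 ≡ 552^2 = 304704 ≡ 1186
sig^8 ≡ 1186^2 = 1406596 ≡ 424
sig^16 ≡ 424^2 = 179776 ≡ 1123
sig^32 ≡ 1123^2 = 1261129 ≡ 953
sig^64 ≡ 953^2 = 908209 ≡ 1497
sig^128 ≡ 1497^2 = 2241009 ≡ 1123
sig^256 ≡ 1123^2 = 1261129 ≡ 953
sig^512 ≡ 953^2 = 908209 ≡ 1497
sig^1024 ≡ 1497^2 = 2241009 ≡ 1123
1103 = 1024 + 64 + 8 + 4 + 2 + 1, so sig^1103 ≡ 1123·1497·424·1186·552·216 ≡ 1829 (mod 1921)
Since 1829 equals the digest 1829, verification succeeds.

passes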